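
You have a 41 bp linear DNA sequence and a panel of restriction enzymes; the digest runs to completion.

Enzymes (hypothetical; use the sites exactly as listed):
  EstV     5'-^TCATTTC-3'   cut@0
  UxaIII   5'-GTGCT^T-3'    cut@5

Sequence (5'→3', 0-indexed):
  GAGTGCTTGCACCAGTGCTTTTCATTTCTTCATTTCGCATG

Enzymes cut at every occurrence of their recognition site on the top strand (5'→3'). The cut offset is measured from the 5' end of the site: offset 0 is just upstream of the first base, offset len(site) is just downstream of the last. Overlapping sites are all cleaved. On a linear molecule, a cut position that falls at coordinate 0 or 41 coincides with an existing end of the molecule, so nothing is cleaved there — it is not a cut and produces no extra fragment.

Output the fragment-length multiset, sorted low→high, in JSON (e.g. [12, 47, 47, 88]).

Per-enzyme occurrences:
  EstV (TCATTTC, off=0): starts [21, 29] → cuts [21, 29]
  UxaIII (GTGCTT, off=5): starts [2, 14] → cuts [7, 19]

All cut coordinates (distinct, sorted): [7, 19, 21, 29]

Fragments:
  [0,7): 7 bp
  [7,19): 12 bp
  [19,21): 2 bp
  [21,29): 8 bp
  [29,41): 12 bp

[2,7,8,12,12]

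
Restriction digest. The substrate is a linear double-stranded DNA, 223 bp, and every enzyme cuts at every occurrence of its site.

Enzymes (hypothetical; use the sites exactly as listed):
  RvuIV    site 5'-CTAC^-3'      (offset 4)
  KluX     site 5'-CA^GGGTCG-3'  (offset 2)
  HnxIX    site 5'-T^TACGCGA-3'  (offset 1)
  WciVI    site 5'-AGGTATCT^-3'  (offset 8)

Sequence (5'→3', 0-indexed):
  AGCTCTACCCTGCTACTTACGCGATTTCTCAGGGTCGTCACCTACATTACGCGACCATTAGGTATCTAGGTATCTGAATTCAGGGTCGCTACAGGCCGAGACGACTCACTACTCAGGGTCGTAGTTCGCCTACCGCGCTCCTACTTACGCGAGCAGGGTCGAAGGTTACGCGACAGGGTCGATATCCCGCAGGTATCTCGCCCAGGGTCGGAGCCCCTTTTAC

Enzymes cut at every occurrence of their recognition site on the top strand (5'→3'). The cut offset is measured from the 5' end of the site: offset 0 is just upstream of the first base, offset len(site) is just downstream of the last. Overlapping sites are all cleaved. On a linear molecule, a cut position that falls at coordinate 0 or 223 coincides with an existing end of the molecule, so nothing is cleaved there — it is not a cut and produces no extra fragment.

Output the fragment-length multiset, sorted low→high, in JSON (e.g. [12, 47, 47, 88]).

[1,1,2,3,6,7,8,8,8,9,10,10,11,11,14,14,18,19,20,20,23]

Scan for sites:
  RvuIV (CTAC, off=4): starts [4, 12, 41, 88, 108, 129, 140] → cuts [8, 16, 45, 92, 112, 133, 144]
  KluX (CAGGGTCG, off=2): starts [29, 80, 113, 153, 173, 202] → cuts [31, 82, 115, 155, 175, 204]
  HnxIX (TTACGCGA, off=1): starts [16, 46, 144, 165] → cuts [17, 47, 145, 166]
  WciVI (AGGTATCT, off=8): starts [59, 67, 190] → cuts [67, 75, 198]

All cut coordinates (distinct, sorted): [8, 16, 17, 31, 45, 47, 67, 75, 82, 92, 112, 115, 133, 144, 145, 155, 166, 175, 198, 204]

Fragment lengths:
  [0,8): 8 bp
  [8,16): 8 bp
  [16,17): 1 bp
  [17,31): 14 bp
  [31,45): 14 bp
  [45,47): 2 bp
  [47,67): 20 bp
  [67,75): 8 bp
  [75,82): 7 bp
  [82,92): 10 bp
  [92,112): 20 bp
  [112,115): 3 bp
  [115,133): 18 bp
  [133,144): 11 bp
  [144,145): 1 bp
  [145,155): 10 bp
  [155,166): 11 bp
  [166,175): 9 bp
  [175,198): 23 bp
  [198,204): 6 bp
  [204,223): 19 bp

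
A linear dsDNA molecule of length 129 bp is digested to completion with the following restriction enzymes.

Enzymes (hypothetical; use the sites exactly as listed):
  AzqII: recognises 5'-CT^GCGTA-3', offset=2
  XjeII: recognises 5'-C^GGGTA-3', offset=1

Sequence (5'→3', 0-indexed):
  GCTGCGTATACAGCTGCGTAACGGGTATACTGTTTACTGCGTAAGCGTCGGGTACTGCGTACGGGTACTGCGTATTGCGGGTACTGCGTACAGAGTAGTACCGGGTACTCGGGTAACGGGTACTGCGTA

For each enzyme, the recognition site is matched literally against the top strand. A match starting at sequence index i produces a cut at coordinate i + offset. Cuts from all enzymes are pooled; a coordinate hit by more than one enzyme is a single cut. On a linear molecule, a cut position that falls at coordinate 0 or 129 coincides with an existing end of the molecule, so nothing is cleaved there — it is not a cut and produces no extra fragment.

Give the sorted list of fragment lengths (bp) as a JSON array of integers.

Per-enzyme occurrences:
  AzqII CTGCGTA/2: at [1, 13, 36, 54, 67, 83, 122] ⇒ [3, 15, 38, 56, 69, 85, 124]
  XjeII CGGGTA/1: at [21, 48, 61, 77, 101, 109, 116] ⇒ [22, 49, 62, 78, 102, 110, 117]

Pooled cuts: [3, 15, 22, 38, 49, 56, 62, 69, 78, 85, 102, 110, 117, 124]

Fragment lengths:
  [0,3): 3 bp
  [3,15): 12 bp
  [15,22): 7 bp
  [22,38): 16 bp
  [38,49): 11 bp
  [49,56): 7 bp
  [56,62): 6 bp
  [62,69): 7 bp
  [69,78): 9 bp
  [78,85): 7 bp
  [85,102): 17 bp
  [102,110): 8 bp
  [110,117): 7 bp
  [117,124): 7 bp
  [124,129): 5 bp

[3,5,6,7,7,7,7,7,7,8,9,11,12,16,17]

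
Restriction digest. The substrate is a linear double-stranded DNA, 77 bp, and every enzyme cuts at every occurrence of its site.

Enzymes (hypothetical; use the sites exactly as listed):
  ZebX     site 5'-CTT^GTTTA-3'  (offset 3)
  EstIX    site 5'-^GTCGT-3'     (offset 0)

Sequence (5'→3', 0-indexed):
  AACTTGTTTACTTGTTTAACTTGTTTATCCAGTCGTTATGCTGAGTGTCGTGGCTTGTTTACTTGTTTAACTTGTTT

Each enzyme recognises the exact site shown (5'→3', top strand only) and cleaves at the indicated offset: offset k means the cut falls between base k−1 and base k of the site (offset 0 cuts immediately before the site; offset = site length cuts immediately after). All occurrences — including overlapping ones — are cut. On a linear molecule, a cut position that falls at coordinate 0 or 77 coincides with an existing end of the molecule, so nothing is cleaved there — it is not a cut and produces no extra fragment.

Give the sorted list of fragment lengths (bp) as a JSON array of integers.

Scan for sites:
  ZebX CTTGTTTA/3: at [2, 10, 19, 53, 61] ⇒ [5, 13, 22, 56, 64]
  EstIX GTCGT/0: at [31, 46] ⇒ [31, 46]

Pooled cuts: [5, 13, 22, 31, 46, 56, 64]

Fragments:
  [0,5): 5 bp
  [5,13): 8 bp
  [13,22): 9 bp
  [22,31): 9 bp
  [31,46): 15 bp
  [46,56): 10 bp
  [56,64): 8 bp
  [64,77): 13 bp

[5,8,8,9,9,10,13,15]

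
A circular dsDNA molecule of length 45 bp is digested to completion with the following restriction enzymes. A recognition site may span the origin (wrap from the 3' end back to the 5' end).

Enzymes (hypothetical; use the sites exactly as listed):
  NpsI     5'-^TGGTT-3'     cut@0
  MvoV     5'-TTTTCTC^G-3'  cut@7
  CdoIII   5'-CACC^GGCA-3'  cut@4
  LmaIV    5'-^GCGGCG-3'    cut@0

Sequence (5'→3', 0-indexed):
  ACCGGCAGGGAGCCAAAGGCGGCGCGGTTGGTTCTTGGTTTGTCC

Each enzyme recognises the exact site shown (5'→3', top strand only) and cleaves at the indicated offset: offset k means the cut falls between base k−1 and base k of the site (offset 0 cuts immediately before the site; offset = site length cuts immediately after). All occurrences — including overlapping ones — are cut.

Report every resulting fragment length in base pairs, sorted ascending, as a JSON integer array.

Per-enzyme occurrences:
  NpsI (TGGTT, off=0): starts [28, 35] → cuts [28, 35]
  MvoV (TTTTCTCG, off=7): no sites
  CdoIII (CACCGGCA, off=4): starts [44] → cuts [3]
  LmaIV (GCGGCG, off=0): starts [18] → cuts [18]

All cut coordinates (distinct, sorted): [3, 18, 28, 35]

Fragments:
  3→18: 15 bp
  18→28: 10 bp
  28→35: 7 bp
  35→3 (wrap): 45-35+3 = 13 bp

[7,10,13,15]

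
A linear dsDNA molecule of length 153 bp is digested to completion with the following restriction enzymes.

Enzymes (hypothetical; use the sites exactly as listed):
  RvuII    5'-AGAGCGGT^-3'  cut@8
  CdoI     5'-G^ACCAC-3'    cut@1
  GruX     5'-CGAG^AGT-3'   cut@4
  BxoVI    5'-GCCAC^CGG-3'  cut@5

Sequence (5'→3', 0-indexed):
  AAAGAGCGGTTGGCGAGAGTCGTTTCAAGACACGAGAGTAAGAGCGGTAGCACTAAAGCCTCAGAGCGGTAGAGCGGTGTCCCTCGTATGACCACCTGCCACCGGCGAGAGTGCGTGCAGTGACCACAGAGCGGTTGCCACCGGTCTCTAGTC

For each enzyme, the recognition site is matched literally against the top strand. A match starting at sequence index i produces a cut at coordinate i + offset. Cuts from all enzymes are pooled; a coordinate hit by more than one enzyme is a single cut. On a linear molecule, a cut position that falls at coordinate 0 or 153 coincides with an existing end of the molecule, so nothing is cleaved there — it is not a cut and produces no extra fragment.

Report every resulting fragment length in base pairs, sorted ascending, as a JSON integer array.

[6,7,7,8,10,12,12,12,12,13,13,19,22]

Site scan:
  RvuII AGAGCGGT/8: at [2, 40, 62, 70, 127] ⇒ [10, 48, 70, 78, 135]
  CdoI GACCAC/1: at [89, 121] ⇒ [90, 122]
  GruX CGAGAGT/4: at [13, 32, 105] ⇒ [17, 36, 109]
  BxoVI GCCACCGG/5: at [97, 136] ⇒ [102, 141]

Pooled cuts: [10, 17, 36, 48, 70, 78, 90, 102, 109, 122, 135, 141]

Fragments:
  [0,10): 10 bp
  [10,17): 7 bp
  [17,36): 19 bp
  [36,48): 12 bp
  [48,70): 22 bp
  [70,78): 8 bp
  [78,90): 12 bp
  [90,102): 12 bp
  [102,109): 7 bp
  [109,122): 13 bp
  [122,135): 13 bp
  [135,141): 6 bp
  [141,153): 12 bp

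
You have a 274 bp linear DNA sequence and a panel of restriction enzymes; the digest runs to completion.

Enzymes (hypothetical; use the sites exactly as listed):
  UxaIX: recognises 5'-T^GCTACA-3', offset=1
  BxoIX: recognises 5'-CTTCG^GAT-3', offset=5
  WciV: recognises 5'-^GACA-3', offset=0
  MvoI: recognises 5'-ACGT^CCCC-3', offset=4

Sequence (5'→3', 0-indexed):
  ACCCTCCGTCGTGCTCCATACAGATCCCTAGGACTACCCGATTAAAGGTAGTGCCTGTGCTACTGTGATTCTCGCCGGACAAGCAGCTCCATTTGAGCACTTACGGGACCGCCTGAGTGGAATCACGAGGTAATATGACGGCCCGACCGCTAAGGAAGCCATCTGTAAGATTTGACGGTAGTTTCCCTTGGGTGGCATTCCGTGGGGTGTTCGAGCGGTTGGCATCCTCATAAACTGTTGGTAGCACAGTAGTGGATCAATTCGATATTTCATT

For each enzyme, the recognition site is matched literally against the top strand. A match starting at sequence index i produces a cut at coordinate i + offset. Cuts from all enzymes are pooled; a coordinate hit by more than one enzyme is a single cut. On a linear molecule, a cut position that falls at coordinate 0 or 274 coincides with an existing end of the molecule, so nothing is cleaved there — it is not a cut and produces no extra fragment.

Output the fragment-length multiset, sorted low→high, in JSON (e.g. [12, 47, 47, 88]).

[77,197]

Site scan:
  UxaIX (TGCTACA, off=1): no sites
  BxoIX (CTTCGGAT, off=5): no sites
  WciV GACA/0: at [77] ⇒ [77]
  MvoI (ACGTCCCC, off=4): no sites

Pooled cuts: [77]

Fragment lengths:
  [0,77): 77 bp
  [77,274): 197 bp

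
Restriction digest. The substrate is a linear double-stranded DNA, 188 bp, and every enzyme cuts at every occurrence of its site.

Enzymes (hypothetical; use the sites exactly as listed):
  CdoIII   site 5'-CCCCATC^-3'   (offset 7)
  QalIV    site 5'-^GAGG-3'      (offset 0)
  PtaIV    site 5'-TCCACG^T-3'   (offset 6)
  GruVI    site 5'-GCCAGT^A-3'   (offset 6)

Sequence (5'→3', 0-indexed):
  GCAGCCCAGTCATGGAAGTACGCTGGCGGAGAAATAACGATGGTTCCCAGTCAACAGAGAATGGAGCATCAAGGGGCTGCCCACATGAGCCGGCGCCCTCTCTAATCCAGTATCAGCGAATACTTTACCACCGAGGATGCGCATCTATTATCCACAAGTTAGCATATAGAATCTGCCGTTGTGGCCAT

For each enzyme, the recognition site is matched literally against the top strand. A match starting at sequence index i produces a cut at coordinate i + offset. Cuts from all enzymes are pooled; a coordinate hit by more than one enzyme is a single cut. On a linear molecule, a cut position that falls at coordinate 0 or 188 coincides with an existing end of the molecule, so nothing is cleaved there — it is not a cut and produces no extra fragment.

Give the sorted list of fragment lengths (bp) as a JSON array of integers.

Site scan:
  CdoIII (CCCCATC, off=7): no sites
  QalIV GAGG/0: at [132] ⇒ [132]
  PtaIV (TCCACGT, off=6): no sites
  GruVI (GCCAGTA, off=6): no sites

Pooled cuts: [132]

Fragment lengths:
  [0,132): 132 bp
  [132,188): 56 bp

[56,132]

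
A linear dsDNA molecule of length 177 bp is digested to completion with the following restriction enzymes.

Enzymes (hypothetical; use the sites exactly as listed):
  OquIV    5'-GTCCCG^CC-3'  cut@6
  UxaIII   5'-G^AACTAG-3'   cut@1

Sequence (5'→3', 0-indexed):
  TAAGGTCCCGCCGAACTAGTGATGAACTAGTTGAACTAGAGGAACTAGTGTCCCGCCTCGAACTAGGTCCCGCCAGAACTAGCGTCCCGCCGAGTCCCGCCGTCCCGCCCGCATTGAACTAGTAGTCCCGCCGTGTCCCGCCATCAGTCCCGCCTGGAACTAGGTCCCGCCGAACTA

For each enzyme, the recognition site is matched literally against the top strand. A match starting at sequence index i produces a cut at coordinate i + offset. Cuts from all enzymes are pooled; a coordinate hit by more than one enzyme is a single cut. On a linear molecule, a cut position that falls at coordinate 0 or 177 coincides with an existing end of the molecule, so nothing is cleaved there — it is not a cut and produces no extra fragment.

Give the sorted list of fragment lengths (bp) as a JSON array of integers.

[3,4,5,5,8,8,9,9,9,10,10,10,11,12,12,12,13,13,14]

Site scan:
  OquIV (GTCCCGCC, off=6): starts [4, 49, 66, 83, 93, 101, 124, 134, 146, 163] → cuts [10, 55, 72, 89, 99, 107, 130, 140, 152, 169]
  UxaIII (GAACTAG, off=1): starts [12, 23, 32, 41, 59, 75, 115, 156] → cuts [13, 24, 33, 42, 60, 76, 116, 157]

Pooled cuts: [10, 13, 24, 33, 42, 55, 60, 72, 76, 89, 99, 107, 116, 130, 140, 152, 157, 169]

Fragment lengths:
  [0,10): 10 bp
  [10,13): 3 bp
  [13,24): 11 bp
  [24,33): 9 bp
  [33,42): 9 bp
  [42,55): 13 bp
  [55,60): 5 bp
  [60,72): 12 bp
  [72,76): 4 bp
  [76,89): 13 bp
  [89,99): 10 bp
  [99,107): 8 bp
  [107,116): 9 bp
  [116,130): 14 bp
  [130,140): 10 bp
  [140,152): 12 bp
  [152,157): 5 bp
  [157,169): 12 bp
  [169,177): 8 bp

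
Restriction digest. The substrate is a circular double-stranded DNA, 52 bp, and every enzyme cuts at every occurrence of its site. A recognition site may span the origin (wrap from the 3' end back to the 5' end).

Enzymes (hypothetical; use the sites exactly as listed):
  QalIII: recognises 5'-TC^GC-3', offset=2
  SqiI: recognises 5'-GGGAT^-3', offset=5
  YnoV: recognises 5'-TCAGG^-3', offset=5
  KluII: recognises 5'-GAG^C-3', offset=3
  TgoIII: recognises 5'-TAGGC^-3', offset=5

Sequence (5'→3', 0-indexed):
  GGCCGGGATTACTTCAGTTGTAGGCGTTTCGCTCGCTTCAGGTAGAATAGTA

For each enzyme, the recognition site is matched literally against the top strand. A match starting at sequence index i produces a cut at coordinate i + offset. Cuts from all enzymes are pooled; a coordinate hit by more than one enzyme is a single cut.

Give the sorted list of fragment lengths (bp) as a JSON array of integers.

Scan for sites:
  QalIII (TCGC, off=2): starts [28, 32] → cuts [30, 34]
  SqiI (GGGAT, off=5): starts [4] → cuts [9]
  YnoV (TCAGG, off=5): starts [37] → cuts [42]
  KluII (GAGC, off=3): no sites
  TgoIII (TAGGC, off=5): starts [20, 50] → cuts [3, 25]

Pooled cuts: [3, 9, 25, 30, 34, 42]

Fragment lengths:
  3→9: 6 bp
  9→25: 16 bp
  25→30: 5 bp
  30→34: 4 bp
  34→42: 8 bp
  42→3 (wrap): 52-42+3 = 13 bp

[4,5,6,8,13,16]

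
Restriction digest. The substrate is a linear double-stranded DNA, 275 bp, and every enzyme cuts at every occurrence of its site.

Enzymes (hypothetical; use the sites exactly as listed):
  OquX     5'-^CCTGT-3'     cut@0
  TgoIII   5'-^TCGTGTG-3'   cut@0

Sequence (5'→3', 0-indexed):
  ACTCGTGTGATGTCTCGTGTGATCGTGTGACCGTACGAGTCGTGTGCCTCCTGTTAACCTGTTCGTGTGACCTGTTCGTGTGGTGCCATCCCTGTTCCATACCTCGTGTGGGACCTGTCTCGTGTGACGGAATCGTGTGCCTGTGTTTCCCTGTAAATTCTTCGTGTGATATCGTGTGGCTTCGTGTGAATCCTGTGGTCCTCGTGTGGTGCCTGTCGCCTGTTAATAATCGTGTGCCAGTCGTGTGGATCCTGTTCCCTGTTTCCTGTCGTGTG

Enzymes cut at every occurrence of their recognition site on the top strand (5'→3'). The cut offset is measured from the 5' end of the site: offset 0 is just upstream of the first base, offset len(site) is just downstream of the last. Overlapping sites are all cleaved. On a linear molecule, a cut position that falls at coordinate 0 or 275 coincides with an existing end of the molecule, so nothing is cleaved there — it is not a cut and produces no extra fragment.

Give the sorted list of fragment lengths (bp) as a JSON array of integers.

[2,4,5,5,6,7,7,7,7,7,8,8,8,10,10,10,10,10,10,10,10,10,11,11,12,12,13,13,15,17]

Site scan:
  OquX (CCTGT, off=0): starts [49, 57, 70, 90, 113, 139, 149, 191, 211, 218, 250, 257, 264] → cuts [49, 57, 70, 90, 113, 139, 149, 191, 211, 218, 250, 257, 264]
  TgoIII (TCGTGTG, off=0): starts [2, 14, 22, 39, 62, 75, 103, 119, 132, 161, 171, 181, 201, 229, 240, 268] → cuts [2, 14, 22, 39, 62, 75, 103, 119, 132, 161, 171, 181, 201, 229, 240, 268]

All cut coordinates (distinct, sorted): [2, 14, 22, 39, 49, 57, 62, 70, 75, 90, 103, 113, 119, 132, 139, 149, 161, 171, 181, 191, 201, 211, 218, 229, 240, 250, 257, 264, 268]

Fragment lengths:
  [0,2): 2 bp
  [2,14): 12 bp
  [14,22): 8 bp
  [22,39): 17 bp
  [39,49): 10 bp
  [49,57): 8 bp
  [57,62): 5 bp
  [62,70): 8 bp
  [70,75): 5 bp
  [75,90): 15 bp
  [90,103): 13 bp
  [103,113): 10 bp
  [113,119): 6 bp
  [119,132): 13 bp
  [132,139): 7 bp
  [139,149): 10 bp
  [149,161): 12 bp
  [161,171): 10 bp
  [171,181): 10 bp
  [181,191): 10 bp
  [191,201): 10 bp
  [201,211): 10 bp
  [211,218): 7 bp
  [218,229): 11 bp
  [229,240): 11 bp
  [240,250): 10 bp
  [250,257): 7 bp
  [257,264): 7 bp
  [264,268): 4 bp
  [268,275): 7 bp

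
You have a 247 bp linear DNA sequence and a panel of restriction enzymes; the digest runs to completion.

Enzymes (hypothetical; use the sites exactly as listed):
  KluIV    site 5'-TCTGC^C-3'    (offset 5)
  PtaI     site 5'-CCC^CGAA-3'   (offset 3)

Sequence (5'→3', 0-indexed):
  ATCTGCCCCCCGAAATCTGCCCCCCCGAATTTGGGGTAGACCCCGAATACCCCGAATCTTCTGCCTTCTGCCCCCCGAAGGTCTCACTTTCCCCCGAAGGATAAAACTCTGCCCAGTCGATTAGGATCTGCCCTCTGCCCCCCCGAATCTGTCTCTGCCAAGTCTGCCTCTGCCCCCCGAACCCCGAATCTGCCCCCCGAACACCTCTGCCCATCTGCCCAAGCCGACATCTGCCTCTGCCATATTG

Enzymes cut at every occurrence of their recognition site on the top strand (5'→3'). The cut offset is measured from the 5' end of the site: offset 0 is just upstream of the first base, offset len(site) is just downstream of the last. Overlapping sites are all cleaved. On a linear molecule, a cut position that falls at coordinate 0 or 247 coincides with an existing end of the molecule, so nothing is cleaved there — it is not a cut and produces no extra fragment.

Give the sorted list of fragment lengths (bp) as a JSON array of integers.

[4,4,4,4,5,5,6,6,6,7,7,7,7,8,9,9,9,10,12,13,15,16,18,18,19,19]

Scan for sites:
  KluIV (TCTGCC, off=5): starts [1, 15, 59, 66, 107, 126, 133, 153, 162, 168, 188, 205, 213, 229, 235] → cuts [6, 20, 64, 71, 112, 131, 138, 158, 167, 173, 193, 210, 218, 234, 240]
  PtaI (CCCCGAA, off=3): starts [7, 22, 40, 49, 72, 91, 140, 174, 181, 194] → cuts [10, 25, 43, 52, 75, 94, 143, 177, 184, 197]

All cut coordinates (distinct, sorted): [6, 10, 20, 25, 43, 52, 64, 71, 75, 94, 112, 131, 138, 143, 158, 167, 173, 177, 184, 193, 197, 210, 218, 234, 240]

Fragment lengths:
  [0,6): 6 bp
  [6,10): 4 bp
  [10,20): 10 bp
  [20,25): 5 bp
  [25,43): 18 bp
  [43,52): 9 bp
  [52,64): 12 bp
  [64,71): 7 bp
  [71,75): 4 bp
  [75,94): 19 bp
  [94,112): 18 bp
  [112,131): 19 bp
  [131,138): 7 bp
  [138,143): 5 bp
  [143,158): 15 bp
  [158,167): 9 bp
  [167,173): 6 bp
  [173,177): 4 bp
  [177,184): 7 bp
  [184,193): 9 bp
  [193,197): 4 bp
  [197,210): 13 bp
  [210,218): 8 bp
  [218,234): 16 bp
  [234,240): 6 bp
  [240,247): 7 bp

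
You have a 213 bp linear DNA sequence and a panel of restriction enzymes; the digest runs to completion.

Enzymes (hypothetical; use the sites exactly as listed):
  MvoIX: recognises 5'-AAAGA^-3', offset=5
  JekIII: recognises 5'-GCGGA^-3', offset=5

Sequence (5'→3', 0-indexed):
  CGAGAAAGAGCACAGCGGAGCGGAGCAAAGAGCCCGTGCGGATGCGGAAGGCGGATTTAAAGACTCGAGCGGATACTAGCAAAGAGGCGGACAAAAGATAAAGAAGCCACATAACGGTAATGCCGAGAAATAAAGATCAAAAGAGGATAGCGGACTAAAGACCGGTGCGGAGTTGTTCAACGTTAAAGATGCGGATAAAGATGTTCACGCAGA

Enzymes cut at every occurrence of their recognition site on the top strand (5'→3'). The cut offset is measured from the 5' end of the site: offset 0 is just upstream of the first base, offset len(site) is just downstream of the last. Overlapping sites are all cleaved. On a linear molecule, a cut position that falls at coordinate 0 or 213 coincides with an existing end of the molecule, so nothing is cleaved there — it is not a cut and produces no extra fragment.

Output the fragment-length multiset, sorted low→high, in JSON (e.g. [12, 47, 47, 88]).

Scan for sites:
  MvoIX (AAAGA, off=5): starts [4, 26, 58, 80, 93, 99, 131, 139, 156, 184, 196] → cuts [9, 31, 63, 85, 98, 104, 136, 144, 161, 189, 201]
  JekIII (GCGGA, off=5): starts [14, 19, 37, 43, 50, 68, 86, 149, 166, 190] → cuts [19, 24, 42, 48, 55, 73, 91, 154, 171, 195]

All cut coordinates (distinct, sorted): [9, 19, 24, 31, 42, 48, 55, 63, 73, 85, 91, 98, 104, 136, 144, 154, 161, 171, 189, 195, 201]

Fragments:
  [0,9): 9 bp
  [9,19): 10 bp
  [19,24): 5 bp
  [24,31): 7 bp
  [31,42): 11 bp
  [42,48): 6 bp
  [48,55): 7 bp
  [55,63): 8 bp
  [63,73): 10 bp
  [73,85): 12 bp
  [85,91): 6 bp
  [91,98): 7 bp
  [98,104): 6 bp
  [104,136): 32 bp
  [136,144): 8 bp
  [144,154): 10 bp
  [154,161): 7 bp
  [161,171): 10 bp
  [171,189): 18 bp
  [189,195): 6 bp
  [195,201): 6 bp
  [201,213): 12 bp

[5,6,6,6,6,6,7,7,7,7,8,8,9,10,10,10,10,11,12,12,18,32]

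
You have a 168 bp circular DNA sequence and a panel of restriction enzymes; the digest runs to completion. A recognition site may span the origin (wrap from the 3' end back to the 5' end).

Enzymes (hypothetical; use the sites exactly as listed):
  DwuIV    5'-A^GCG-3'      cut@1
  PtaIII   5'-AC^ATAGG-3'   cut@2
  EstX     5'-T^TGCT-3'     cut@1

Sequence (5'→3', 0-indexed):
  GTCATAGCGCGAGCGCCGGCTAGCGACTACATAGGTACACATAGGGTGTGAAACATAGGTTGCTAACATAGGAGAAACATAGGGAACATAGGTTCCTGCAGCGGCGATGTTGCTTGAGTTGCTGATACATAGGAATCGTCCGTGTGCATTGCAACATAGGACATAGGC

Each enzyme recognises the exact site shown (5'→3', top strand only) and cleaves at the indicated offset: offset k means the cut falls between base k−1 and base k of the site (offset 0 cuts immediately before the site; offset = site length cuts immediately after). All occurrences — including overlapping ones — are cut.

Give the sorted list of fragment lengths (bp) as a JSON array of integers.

Site scan:
  DwuIV (AGCG, off=1): starts [5, 11, 21, 99] → cuts [6, 12, 22, 100]
  PtaIII (ACATAGG, off=2): starts [28, 38, 52, 65, 76, 85, 126, 153, 160] → cuts [30, 40, 54, 67, 78, 87, 128, 155, 162]
  EstX (TTGCT, off=1): starts [59, 109, 118] → cuts [60, 110, 119]

Pooled cuts: [6, 12, 22, 30, 40, 54, 60, 67, 78, 87, 100, 110, 119, 128, 155, 162]

Fragments:
  6→12: 6 bp
  12→22: 10 bp
  22→30: 8 bp
  30→40: 10 bp
  40→54: 14 bp
  54→60: 6 bp
  60→67: 7 bp
  67→78: 11 bp
  78→87: 9 bp
  87→100: 13 bp
  100→110: 10 bp
  110→119: 9 bp
  119→128: 9 bp
  128→155: 27 bp
  155→162: 7 bp
  162→6 (wrap): 168-162+6 = 12 bp

[6,6,7,7,8,9,9,9,10,10,10,11,12,13,14,27]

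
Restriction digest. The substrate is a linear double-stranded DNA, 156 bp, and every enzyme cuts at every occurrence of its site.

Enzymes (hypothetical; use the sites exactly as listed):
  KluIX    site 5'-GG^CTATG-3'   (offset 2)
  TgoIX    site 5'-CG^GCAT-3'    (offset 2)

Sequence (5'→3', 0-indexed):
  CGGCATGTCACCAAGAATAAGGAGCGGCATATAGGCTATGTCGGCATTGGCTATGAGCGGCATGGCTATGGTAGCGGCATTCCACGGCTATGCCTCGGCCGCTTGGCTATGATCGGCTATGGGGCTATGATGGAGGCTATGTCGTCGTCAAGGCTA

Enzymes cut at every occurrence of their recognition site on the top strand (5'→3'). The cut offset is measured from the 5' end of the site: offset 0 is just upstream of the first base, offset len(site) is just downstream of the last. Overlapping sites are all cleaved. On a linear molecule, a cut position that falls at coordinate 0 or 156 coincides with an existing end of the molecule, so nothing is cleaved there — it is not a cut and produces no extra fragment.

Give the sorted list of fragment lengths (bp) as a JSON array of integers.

Site scan:
  KluIX (GGCTATG, off=2): starts [33, 48, 63, 85, 104, 114, 122, 134] → cuts [35, 50, 65, 87, 106, 116, 124, 136]
  TgoIX (CGGCAT, off=2): starts [0, 24, 41, 57, 74] → cuts [2, 26, 43, 59, 76]

Pooled cuts: [2, 26, 35, 43, 50, 59, 65, 76, 87, 106, 116, 124, 136]

Fragments:
  [0,2): 2 bp
  [2,26): 24 bp
  [26,35): 9 bp
  [35,43): 8 bp
  [43,50): 7 bp
  [50,59): 9 bp
  [59,65): 6 bp
  [65,76): 11 bp
  [76,87): 11 bp
  [87,106): 19 bp
  [106,116): 10 bp
  [116,124): 8 bp
  [124,136): 12 bp
  [136,156): 20 bp

[2,6,7,8,8,9,9,10,11,11,12,19,20,24]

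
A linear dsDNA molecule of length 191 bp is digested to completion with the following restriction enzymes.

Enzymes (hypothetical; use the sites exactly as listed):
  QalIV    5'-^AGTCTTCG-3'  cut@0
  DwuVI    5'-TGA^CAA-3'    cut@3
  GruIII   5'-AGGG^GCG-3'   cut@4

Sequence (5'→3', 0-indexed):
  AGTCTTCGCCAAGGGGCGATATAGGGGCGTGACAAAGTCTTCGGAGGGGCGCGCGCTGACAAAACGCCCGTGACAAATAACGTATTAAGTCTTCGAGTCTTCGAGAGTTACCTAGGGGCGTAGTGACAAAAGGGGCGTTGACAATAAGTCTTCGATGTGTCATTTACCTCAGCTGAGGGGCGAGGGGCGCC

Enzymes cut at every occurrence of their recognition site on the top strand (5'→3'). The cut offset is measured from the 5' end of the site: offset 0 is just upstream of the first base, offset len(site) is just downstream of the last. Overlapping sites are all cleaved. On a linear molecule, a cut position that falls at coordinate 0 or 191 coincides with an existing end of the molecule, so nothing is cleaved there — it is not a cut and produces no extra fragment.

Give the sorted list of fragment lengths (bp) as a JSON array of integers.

[3,5,5,6,7,7,8,8,9,11,11,13,14,14,15,22,33]

Per-enzyme occurrences:
  QalIV (AGTCTTCG, off=0): starts [0, 35, 87, 95, 146] → cuts [35, 87, 95, 146] (position 0 is a terminus of the linear molecule — no cut)
  DwuVI (TGACAA, off=3): starts [29, 56, 70, 123, 138] → cuts [32, 59, 73, 126, 141]
  GruIII (AGGGGCG, off=4): starts [11, 22, 44, 113, 130, 175, 182] → cuts [15, 26, 48, 117, 134, 179, 186]

All cut coordinates (distinct, sorted): [15, 26, 32, 35, 48, 59, 73, 87, 95, 117, 126, 134, 141, 146, 179, 186]

Fragments:
  [0,15): 15 bp
  [15,26): 11 bp
  [26,32): 6 bp
  [32,35): 3 bp
  [35,48): 13 bp
  [48,59): 11 bp
  [59,73): 14 bp
  [73,87): 14 bp
  [87,95): 8 bp
  [95,117): 22 bp
  [117,126): 9 bp
  [126,134): 8 bp
  [134,141): 7 bp
  [141,146): 5 bp
  [146,179): 33 bp
  [179,186): 7 bp
  [186,191): 5 bp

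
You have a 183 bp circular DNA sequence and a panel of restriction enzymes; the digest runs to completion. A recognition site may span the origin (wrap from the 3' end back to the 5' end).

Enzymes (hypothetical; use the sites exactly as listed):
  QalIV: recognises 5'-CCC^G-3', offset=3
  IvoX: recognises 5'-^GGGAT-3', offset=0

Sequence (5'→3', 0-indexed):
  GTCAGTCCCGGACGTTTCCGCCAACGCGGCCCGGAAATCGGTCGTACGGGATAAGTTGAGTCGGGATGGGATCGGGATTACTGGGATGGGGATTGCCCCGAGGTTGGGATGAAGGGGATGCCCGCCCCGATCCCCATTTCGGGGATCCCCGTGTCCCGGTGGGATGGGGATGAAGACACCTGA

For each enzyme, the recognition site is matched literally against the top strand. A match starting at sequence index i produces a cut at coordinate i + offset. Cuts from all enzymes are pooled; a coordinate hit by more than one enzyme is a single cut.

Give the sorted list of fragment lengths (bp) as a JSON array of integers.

[3,5,5,6,6,6,6,7,9,9,9,9,11,13,15,15,23,26]

Site scan:
  QalIV (CCCG, off=3): starts [6, 29, 96, 120, 125, 147, 154] → cuts [9, 32, 99, 123, 128, 150, 157]
  IvoX (GGGAT, off=0): starts [47, 62, 67, 73, 82, 88, 105, 114, 141, 160, 166] → cuts [47, 62, 67, 73, 82, 88, 105, 114, 141, 160, 166]

Pooled cuts: [9, 32, 47, 62, 67, 73, 82, 88, 99, 105, 114, 123, 128, 141, 150, 157, 160, 166]

Fragment lengths:
  9→32: 23 bp
  32→47: 15 bp
  47→62: 15 bp
  62→67: 5 bp
  67→73: 6 bp
  73→82: 9 bp
  82→88: 6 bp
  88→99: 11 bp
  99→105: 6 bp
  105→114: 9 bp
  114→123: 9 bp
  123→128: 5 bp
  128→141: 13 bp
  141→150: 9 bp
  150→157: 7 bp
  157→160: 3 bp
  160→166: 6 bp
  166→9 (wrap): 183-166+9 = 26 bp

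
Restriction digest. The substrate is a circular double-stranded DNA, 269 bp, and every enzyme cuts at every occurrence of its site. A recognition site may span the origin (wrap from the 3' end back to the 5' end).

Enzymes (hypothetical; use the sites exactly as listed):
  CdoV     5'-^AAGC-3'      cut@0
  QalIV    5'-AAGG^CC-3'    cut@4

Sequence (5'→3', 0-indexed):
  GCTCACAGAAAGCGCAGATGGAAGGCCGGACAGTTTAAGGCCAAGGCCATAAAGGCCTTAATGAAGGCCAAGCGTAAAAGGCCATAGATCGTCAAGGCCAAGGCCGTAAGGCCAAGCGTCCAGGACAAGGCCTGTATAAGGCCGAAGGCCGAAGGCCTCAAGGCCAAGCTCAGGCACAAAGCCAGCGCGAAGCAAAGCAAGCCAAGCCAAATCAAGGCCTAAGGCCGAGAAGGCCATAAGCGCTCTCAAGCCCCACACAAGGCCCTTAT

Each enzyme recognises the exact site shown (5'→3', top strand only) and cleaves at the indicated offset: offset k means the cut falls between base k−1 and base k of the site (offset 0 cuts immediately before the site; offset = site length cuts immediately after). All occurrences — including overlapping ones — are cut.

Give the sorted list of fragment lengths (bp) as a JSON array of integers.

[2,2,2,4,4,5,5,6,6,7,7,7,8,8,9,9,10,11,11,12,12,13,14,15,15,16,16,16,17]

Site scan:
  CdoV AAGC/0: at [9, 69, 113, 165, 178, 189, 194, 198, 203, 237, 247] ⇒ [9, 69, 113, 165, 178, 189, 194, 198, 203, 237, 247]
  QalIV AAGGCC/4: at [21, 36, 42, 51, 63, 77, 93, 99, 107, 126, 137, 144, 151, 159, 213, 220, 229, 258] ⇒ [25, 40, 46, 55, 67, 81, 97, 103, 111, 130, 141, 148, 155, 163, 217, 224, 233, 262]

Pooled cuts: [9, 25, 40, 46, 55, 67, 69, 81, 97, 103, 111, 113, 130, 141, 148, 155, 163, 165, 178, 189, 194, 198, 203, 217, 224, 233, 237, 247, 262]

Fragment lengths:
  9→25: 16 bp
  25→40: 15 bp
  40→46: 6 bp
  46→55: 9 bp
  55→67: 12 bp
  67→69: 2 bp
  69→81: 12 bp
  81→97: 16 bp
  97→103: 6 bp
  103→111: 8 bp
  111→113: 2 bp
  113→130: 17 bp
  130→141: 11 bp
  141→148: 7 bp
  148→155: 7 bp
  155→163: 8 bp
  163→165: 2 bp
  165→178: 13 bp
  178→189: 11 bp
  189→194: 5 bp
  194→198: 4 bp
  198→203: 5 bp
  203→217: 14 bp
  217→224: 7 bp
  224→233: 9 bp
  233→237: 4 bp
  237→247: 10 bp
  247→262: 15 bp
  262→9 (wrap): 269-262+9 = 16 bp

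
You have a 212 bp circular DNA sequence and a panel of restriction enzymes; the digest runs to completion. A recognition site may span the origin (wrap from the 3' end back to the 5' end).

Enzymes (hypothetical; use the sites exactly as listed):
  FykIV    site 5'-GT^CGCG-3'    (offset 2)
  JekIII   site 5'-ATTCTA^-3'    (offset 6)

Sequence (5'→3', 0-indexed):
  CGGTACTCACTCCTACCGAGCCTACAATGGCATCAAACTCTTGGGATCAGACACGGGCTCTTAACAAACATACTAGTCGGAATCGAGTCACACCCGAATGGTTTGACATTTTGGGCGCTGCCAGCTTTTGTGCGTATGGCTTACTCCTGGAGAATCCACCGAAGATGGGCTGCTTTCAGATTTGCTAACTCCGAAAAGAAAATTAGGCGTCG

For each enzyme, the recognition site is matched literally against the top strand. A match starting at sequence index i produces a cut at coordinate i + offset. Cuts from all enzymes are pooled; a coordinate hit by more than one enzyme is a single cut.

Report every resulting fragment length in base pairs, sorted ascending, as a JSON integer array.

Scan for sites:
  FykIV GTCGCG/2: at [208] ⇒ [210]
  JekIII (ATTCTA, off=6): no sites

All cut coordinates (distinct, sorted): [210]

Fragment lengths:
  210→210 (wrap): 212-210+210 = 212 bp

[212]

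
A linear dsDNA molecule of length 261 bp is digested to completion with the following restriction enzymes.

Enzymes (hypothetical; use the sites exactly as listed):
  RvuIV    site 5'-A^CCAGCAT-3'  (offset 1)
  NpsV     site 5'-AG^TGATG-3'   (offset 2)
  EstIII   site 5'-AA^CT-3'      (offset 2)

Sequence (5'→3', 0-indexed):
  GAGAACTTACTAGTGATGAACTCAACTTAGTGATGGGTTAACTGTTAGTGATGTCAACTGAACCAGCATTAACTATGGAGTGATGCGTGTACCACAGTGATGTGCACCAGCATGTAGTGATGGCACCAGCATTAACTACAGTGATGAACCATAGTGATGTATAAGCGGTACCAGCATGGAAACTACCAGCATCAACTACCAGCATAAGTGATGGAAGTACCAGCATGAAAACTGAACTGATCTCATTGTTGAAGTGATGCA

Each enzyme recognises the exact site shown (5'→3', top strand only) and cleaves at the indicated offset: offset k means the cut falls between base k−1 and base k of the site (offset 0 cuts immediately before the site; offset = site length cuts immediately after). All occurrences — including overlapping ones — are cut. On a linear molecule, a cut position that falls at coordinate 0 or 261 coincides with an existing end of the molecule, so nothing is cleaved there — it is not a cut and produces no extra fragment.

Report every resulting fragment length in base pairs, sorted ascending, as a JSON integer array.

[3,3,5,5,5,5,5,6,7,7,7,8,8,8,9,9,10,10,10,10,11,11,11,12,12,13,16,17,18]

Site scan:
  RvuIV (ACCAGCAT, off=1): starts [61, 105, 124, 169, 184, 197, 218] → cuts [62, 106, 125, 170, 185, 198, 219]
  NpsV (AGTGATG, off=2): starts [11, 28, 46, 78, 95, 115, 139, 152, 206, 252] → cuts [13, 30, 48, 80, 97, 117, 141, 154, 208, 254]
  EstIII (AACT, off=2): starts [3, 18, 23, 39, 55, 70, 133, 180, 193, 229, 234] → cuts [5, 20, 25, 41, 57, 72, 135, 182, 195, 231, 236]

Pooled cuts: [5, 13, 20, 25, 30, 41, 48, 57, 62, 72, 80, 97, 106, 117, 125, 135, 141, 154, 170, 182, 185, 195, 198, 208, 219, 231, 236, 254]

Fragment lengths:
  [0,5): 5 bp
  [5,13): 8 bp
  [13,20): 7 bp
  [20,25): 5 bp
  [25,30): 5 bp
  [30,41): 11 bp
  [41,48): 7 bp
  [48,57): 9 bp
  [57,62): 5 bp
  [62,72): 10 bp
  [72,80): 8 bp
  [80,97): 17 bp
  [97,106): 9 bp
  [106,117): 11 bp
  [117,125): 8 bp
  [125,135): 10 bp
  [135,141): 6 bp
  [141,154): 13 bp
  [154,170): 16 bp
  [170,182): 12 bp
  [182,185): 3 bp
  [185,195): 10 bp
  [195,198): 3 bp
  [198,208): 10 bp
  [208,219): 11 bp
  [219,231): 12 bp
  [231,236): 5 bp
  [236,254): 18 bp
  [254,261): 7 bp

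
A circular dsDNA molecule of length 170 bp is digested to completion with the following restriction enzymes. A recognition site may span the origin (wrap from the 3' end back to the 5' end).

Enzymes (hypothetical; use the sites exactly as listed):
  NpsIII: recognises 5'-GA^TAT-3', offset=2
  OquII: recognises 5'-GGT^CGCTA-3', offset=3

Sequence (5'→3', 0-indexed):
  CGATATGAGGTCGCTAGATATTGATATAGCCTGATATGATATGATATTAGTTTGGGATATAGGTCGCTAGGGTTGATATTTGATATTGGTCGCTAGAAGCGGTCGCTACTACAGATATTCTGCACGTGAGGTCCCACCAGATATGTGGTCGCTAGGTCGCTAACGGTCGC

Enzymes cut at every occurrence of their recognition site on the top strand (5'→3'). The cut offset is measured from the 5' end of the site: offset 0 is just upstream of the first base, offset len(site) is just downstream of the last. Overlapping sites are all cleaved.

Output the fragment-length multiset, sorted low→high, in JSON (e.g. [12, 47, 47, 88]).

Site scan:
  NpsIII (GATAT, off=2): starts [1, 16, 22, 32, 37, 42, 55, 74, 81, 113, 139] → cuts [3, 18, 24, 34, 39, 44, 57, 76, 83, 115, 141]
  OquII (GGTCGCTA, off=3): starts [8, 61, 87, 100, 146, 154] → cuts [11, 64, 90, 103, 149, 157]

Pooled cuts: [3, 11, 18, 24, 34, 39, 44, 57, 64, 76, 83, 90, 103, 115, 141, 149, 157]

Fragments:
  3→11: 8 bp
  11→18: 7 bp
  18→24: 6 bp
  24→34: 10 bp
  34→39: 5 bp
  39→44: 5 bp
  44→57: 13 bp
  57→64: 7 bp
  64→76: 12 bp
  76→83: 7 bp
  83→90: 7 bp
  90→103: 13 bp
  103→115: 12 bp
  115→141: 26 bp
  141→149: 8 bp
  149→157: 8 bp
  157→3 (wrap): 170-157+3 = 16 bp

[5,5,6,7,7,7,7,8,8,8,10,12,12,13,13,16,26]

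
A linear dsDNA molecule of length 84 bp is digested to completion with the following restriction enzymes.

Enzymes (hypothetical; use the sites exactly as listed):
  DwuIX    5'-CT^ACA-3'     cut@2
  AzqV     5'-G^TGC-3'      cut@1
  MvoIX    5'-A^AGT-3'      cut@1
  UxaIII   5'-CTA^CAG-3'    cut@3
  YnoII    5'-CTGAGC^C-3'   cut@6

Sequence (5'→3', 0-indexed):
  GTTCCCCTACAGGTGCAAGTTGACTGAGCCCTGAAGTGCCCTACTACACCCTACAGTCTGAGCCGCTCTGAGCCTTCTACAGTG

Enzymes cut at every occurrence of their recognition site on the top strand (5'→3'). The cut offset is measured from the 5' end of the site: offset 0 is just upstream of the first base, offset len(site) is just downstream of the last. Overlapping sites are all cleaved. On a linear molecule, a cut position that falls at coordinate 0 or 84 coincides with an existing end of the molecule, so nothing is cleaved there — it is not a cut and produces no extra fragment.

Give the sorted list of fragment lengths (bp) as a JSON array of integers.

[1,1,1,2,4,4,5,5,5,7,8,9,10,10,12]

Scan for sites:
  DwuIX (CTACA, off=2): starts [6, 43, 50, 76] → cuts [8, 45, 52, 78]
  AzqV (GTGC, off=1): starts [12, 35] → cuts [13, 36]
  MvoIX (AAGT, off=1): starts [16, 33] → cuts [17, 34]
  UxaIII (CTACAG, off=3): starts [6, 50, 76] → cuts [9, 53, 79]
  YnoII (CTGAGCC, off=6): starts [23, 57, 67] → cuts [29, 63, 73]

All cut coordinates (distinct, sorted): [8, 9, 13, 17, 29, 34, 36, 45, 52, 53, 63, 73, 78, 79]

Fragment lengths:
  [0,8): 8 bp
  [8,9): 1 bp
  [9,13): 4 bp
  [13,17): 4 bp
  [17,29): 12 bp
  [29,34): 5 bp
  [34,36): 2 bp
  [36,45): 9 bp
  [45,52): 7 bp
  [52,53): 1 bp
  [53,63): 10 bp
  [63,73): 10 bp
  [73,78): 5 bp
  [78,79): 1 bp
  [79,84): 5 bp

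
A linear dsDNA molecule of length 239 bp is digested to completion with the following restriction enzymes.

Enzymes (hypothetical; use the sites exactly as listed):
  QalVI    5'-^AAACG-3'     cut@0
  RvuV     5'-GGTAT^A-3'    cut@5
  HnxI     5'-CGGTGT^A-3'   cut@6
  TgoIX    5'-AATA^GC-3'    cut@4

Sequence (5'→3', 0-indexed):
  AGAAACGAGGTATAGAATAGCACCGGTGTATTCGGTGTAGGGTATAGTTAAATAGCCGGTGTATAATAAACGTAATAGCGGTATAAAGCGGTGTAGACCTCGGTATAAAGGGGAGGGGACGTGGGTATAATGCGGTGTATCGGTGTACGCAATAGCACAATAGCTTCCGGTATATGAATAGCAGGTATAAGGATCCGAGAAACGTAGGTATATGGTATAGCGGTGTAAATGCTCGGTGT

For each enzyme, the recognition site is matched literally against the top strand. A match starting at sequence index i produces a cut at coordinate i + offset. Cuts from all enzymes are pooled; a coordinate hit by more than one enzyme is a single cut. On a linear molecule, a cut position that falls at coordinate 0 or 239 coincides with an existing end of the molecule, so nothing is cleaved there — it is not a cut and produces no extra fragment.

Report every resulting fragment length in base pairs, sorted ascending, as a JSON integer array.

[2,5,6,7,7,7,7,8,8,8,8,8,8,9,9,10,10,10,10,11,11,11,12,12,13,22]

Per-enzyme occurrences:
  QalVI AAACG/0: at [2, 67, 199] ⇒ [2, 67, 199]
  RvuV GGTATA/5: at [8, 40, 79, 101, 123, 168, 183, 206, 213] ⇒ [13, 45, 84, 106, 128, 173, 188, 211, 218]
  HnxI CGGTGTA/6: at [23, 32, 56, 88, 132, 140, 220] ⇒ [29, 38, 62, 94, 138, 146, 226]
  TgoIX AATAGC/4: at [15, 50, 73, 150, 158, 176] ⇒ [19, 54, 77, 154, 162, 180]

Pooled cuts: [2, 13, 19, 29, 38, 45, 54, 62, 67, 77, 84, 94, 106, 128, 138, 146, 154, 162, 173, 180, 188, 199, 211, 218, 226]

Fragment lengths:
  [0,2): 2 bp
  [2,13): 11 bp
  [13,19): 6 bp
  [19,29): 10 bp
  [29,38): 9 bp
  [38,45): 7 bp
  [45,54): 9 bp
  [54,62): 8 bp
  [62,67): 5 bp
  [67,77): 10 bp
  [77,84): 7 bp
  [84,94): 10 bp
  [94,106): 12 bp
  [106,128): 22 bp
  [128,138): 10 bp
  [138,146): 8 bp
  [146,154): 8 bp
  [154,162): 8 bp
  [162,173): 11 bp
  [173,180): 7 bp
  [180,188): 8 bp
  [188,199): 11 bp
  [199,211): 12 bp
  [211,218): 7 bp
  [218,226): 8 bp
  [226,239): 13 bp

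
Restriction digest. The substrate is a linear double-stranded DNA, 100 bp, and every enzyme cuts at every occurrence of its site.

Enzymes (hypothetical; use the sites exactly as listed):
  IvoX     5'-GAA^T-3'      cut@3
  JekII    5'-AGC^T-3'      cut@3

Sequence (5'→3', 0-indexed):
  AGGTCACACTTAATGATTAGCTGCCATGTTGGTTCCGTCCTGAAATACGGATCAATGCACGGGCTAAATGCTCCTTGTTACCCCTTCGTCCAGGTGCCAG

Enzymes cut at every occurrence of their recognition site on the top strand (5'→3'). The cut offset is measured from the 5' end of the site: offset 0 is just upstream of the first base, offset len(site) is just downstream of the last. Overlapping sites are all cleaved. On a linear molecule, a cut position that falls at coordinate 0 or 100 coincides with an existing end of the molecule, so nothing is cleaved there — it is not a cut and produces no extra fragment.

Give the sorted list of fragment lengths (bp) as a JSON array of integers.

Per-enzyme occurrences:
  IvoX (GAAT, off=3): no sites
  JekII AGCT/3: at [18] ⇒ [21]

Pooled cuts: [21]

Fragment lengths:
  [0,21): 21 bp
  [21,100): 79 bp

[21,79]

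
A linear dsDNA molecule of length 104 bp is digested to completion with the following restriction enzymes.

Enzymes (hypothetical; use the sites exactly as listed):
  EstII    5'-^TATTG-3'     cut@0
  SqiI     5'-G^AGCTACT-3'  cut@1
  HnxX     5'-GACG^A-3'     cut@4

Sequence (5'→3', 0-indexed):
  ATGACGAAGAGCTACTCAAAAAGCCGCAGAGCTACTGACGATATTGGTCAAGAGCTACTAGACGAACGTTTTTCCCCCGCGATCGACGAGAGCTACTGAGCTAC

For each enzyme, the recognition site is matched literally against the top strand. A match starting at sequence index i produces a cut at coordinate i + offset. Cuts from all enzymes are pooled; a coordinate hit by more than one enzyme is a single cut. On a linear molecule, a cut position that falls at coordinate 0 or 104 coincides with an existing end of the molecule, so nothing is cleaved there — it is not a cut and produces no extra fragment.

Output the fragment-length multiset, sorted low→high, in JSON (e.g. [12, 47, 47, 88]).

Per-enzyme occurrences:
  EstII (TATTG, off=0): starts [41] → cuts [41]
  SqiI (GAGCTACT, off=1): starts [8, 28, 51, 89] → cuts [9, 29, 52, 90]
  HnxX (GACGA, off=4): starts [2, 36, 60, 84] → cuts [6, 40, 64, 88]

All cut coordinates (distinct, sorted): [6, 9, 29, 40, 41, 52, 64, 88, 90]

Fragments:
  [0,6): 6 bp
  [6,9): 3 bp
  [9,29): 20 bp
  [29,40): 11 bp
  [40,41): 1 bp
  [41,52): 11 bp
  [52,64): 12 bp
  [64,88): 24 bp
  [88,90): 2 bp
  [90,104): 14 bp

[1,2,3,6,11,11,12,14,20,24]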